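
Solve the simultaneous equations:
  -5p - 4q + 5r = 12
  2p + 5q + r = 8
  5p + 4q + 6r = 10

p = -2, q = 2, r = 2

Row-reduce the augmented matrix:
R1 ← R1 / (-5).
R2 ← R2 − 2·R1.
R3 ← R3 − 5·R1.
R2 ← R2 / (17/5).
R1 ← R1 − 4/5·R2.
R3 ← R3 / (11).
R1 ← R1 + 29/17·R3.
R2 ← R2 − 15/17·R3.
Reading off the reduced rows gives p = -2, q = 2, r = 2.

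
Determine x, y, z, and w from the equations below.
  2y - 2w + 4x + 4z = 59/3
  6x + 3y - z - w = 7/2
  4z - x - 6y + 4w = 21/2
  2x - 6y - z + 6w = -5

x = 3/2, y = -5/3, z = 3, w = -5/2

Row-reduce the augmented matrix:
R1 ← R1 / (4).
R2 ← R2 − 6·R1.
R3 ← R3 + 1·R1.
R4 ← R4 − 2·R1.
Swap R2 and R3.
R2 ← R2 / (-11/2).
R1 ← R1 − 1/2·R2.
R4 ← R4 + 7·R2.
R3 ← R3 / (-7).
R1 ← R1 − 16/11·R3.
R2 ← R2 + 10/11·R3.
R4 ← R4 + 103/11·R3.
R4 ← R4 / (-10/77).
R1 ← R1 − 18/77·R4.
R2 ← R2 + 69/77·R4.
R3 ← R3 + 2/7·R4.
Reading off the reduced rows gives x = 3/2, y = -5/3, z = 3, w = -5/2.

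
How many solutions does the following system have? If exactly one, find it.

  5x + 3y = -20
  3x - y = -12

x = -4, y = 0

From equation 2: y = 12 + 3·x.
Substitute into equation 1 and solve: x = -4.
Then y = 0.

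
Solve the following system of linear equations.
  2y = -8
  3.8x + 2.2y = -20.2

Row-reduce the augmented matrix:
Swap R1 and R2.
R1 ← R1 / (19/5).
R2 ← R2 / (2).
R1 ← R1 − 11/19·R2.
Reading off the reduced rows gives x = -3, y = -4.

x = -3, y = -4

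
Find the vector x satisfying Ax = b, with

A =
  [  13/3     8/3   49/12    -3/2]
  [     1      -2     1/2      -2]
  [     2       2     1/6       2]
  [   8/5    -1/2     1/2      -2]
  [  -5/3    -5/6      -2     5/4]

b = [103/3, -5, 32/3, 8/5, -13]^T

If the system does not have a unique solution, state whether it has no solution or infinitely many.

Row-reduce:
R1 ← R1 / (13/3).
R2 ← R2 − 1·R1.
R3 ← R3 − 2·R1.
R4 ← R4 − 8/5·R1.
R5 ← R5 + 5/3·R1.
R2 ← R2 / (-34/13).
R1 ← R1 − 8/13·R2.
R3 ← R3 − 10/13·R2.
R4 ← R4 + 193/130·R2.
R5 ← R5 − 5/26·R2.
R3 ← R3 / (-377/204).
R1 ← R1 − 57/68·R3.
R2 ← R2 − 23/136·R3.
R4 ← R4 + 1029/1360·R3.
R5 ← R5 + 377/816·R3.
R4 ← R4 / (-2127/1508).
R1 ← R1 − 100/377·R4.
R2 ← R2 − 629/754·R4.
R3 ← R3 + 450/377·R4.
Row 5 reduces to 0 = 3/2, a contradiction. The system is inconsistent.

no solution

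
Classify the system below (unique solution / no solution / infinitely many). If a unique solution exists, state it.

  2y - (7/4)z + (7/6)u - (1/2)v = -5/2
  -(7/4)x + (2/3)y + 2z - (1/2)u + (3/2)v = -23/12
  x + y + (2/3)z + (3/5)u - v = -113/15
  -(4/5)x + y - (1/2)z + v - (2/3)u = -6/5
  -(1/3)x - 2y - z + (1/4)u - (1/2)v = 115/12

Row-reduce the augmented matrix:
Swap R1 and R2.
R1 ← R1 / (-7/4).
R3 ← R3 − 1·R1.
R4 ← R4 + 4/5·R1.
R5 ← R5 + 1/3·R1.
R2 ← R2 / (2).
R1 ← R1 + 8/21·R2.
R3 ← R3 − 29/21·R2.
R4 ← R4 − 73/105·R2.
R5 ← R5 + 134/63·R2.
R3 ← R3 / (169/56).
R1 ← R1 + 31/21·R3.
R2 ← R2 + 7/8·R3.
R4 ← R4 + 677/840·R3.
R5 ← R5 + 817/252·R3.
R4 ← R4 / (-111206/114075).
R1 ← R1 − 6106/22815·R4.
R2 ← R2 − 3353/7605·R4.
R3 ← R3 + 1238/7605·R4.
R5 ← R5 − 289717/273780·R4.
R5 ← R5 / (-682637/1334472).
R1 ← R1 + 39175/55603·R5.
R2 ← R2 − 5991/111206·R5.
R3 ← R3 + 1305/55603·R5.
R4 ← R4 + 61845/111206·R5.
Reading off the reduced rows gives x = -1, y = -4, z = -2, u = 3, v = 3.

x = -1, y = -4, z = -2, u = 3, v = 3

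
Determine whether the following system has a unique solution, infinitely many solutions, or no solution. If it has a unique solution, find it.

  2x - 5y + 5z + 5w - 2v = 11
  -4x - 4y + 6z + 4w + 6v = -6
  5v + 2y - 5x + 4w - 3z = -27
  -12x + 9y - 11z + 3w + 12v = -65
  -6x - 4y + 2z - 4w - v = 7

infinitely many solutions

Row-reduce:
R1 ← R1 / (2).
R2 ← R2 + 4·R1.
R3 ← R3 + 5·R1.
R4 ← R4 + 12·R1.
R5 ← R5 + 6·R1.
R2 ← R2 / (-14).
R1 ← R1 + 5/2·R2.
R3 ← R3 + 21/2·R2.
R4 ← R4 + 21·R2.
R5 ← R5 + 19·R2.
R3 ← R3 / (-5/2).
R1 ← R1 + 5/14·R3.
R2 ← R2 + 8/7·R3.
R4 ← R4 + 5·R3.
R5 ← R5 + 33/7·R3.
Swap R4 and R5.
R4 ← R4 / (-676/35).
R1 ← R1 + 6/7·R4.
R2 ← R2 + 131/35·R4.
R3 ← R3 + 12/5·R4.
Rank is 4 with 5 unknowns, leaving v free.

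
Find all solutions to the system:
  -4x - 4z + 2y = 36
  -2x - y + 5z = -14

infinitely many solutions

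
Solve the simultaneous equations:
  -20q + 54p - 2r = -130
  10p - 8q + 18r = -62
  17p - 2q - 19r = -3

infinitely many solutions

Row-reduce:
R1 ← R1 / (54).
R2 ← R2 − 10·R1.
R3 ← R3 − 17·R1.
R2 ← R2 / (-116/27).
R1 ← R1 + 10/27·R2.
R3 ← R3 − 116/27·R2.
Rank is 2 with 3 unknowns, leaving r free.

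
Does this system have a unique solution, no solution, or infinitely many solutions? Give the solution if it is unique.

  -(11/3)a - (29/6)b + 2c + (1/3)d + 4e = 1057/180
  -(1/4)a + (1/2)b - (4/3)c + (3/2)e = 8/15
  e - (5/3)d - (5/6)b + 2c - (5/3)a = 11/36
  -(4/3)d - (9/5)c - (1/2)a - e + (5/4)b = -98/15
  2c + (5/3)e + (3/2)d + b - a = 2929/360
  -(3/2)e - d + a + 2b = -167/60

Row-reduce the augmented matrix:
R1 ← R1 / (-11/3).
R2 ← R2 + 1/4·R1.
R3 ← R3 + 5/3·R1.
R4 ← R4 + 1/2·R1.
R5 ← R5 + 1·R1.
R6 ← R6 − 1·R1.
R2 ← R2 / (73/88).
R1 ← R1 − 29/22·R2.
R3 ← R3 − 15/11·R2.
R4 ← R4 − 21/11·R2.
R5 ← R5 − 51/22·R2.
R6 ← R6 − 15/22·R2.
R3 ← R3 / (256/73).
R1 ← R1 − 392/219·R3.
R2 ← R2 + 388/219·R3.
R4 ← R4 − 478/365·R3.
R5 ← R5 − 406/73·R3.
R6 ← R6 − 128/73·R3.
R4 ← R4 / (-127/192).
R1 ← R1 − 41/48·R4.
R2 ← R2 + 89/96·R4.
R3 ← R3 + 65/128·R4.
R5 ← R5 − 275/64·R4.
R5 ← R5 / (-15137/762).
R1 ← R1 + 3727/635·R5.
R2 ← R2 − 5953/1270·R5.
R3 ← R3 − 1761/1016·R5.
R4 ← R4 − 6357/1270·R5.
R6 reduces to 0 = 0, so the extra equation is consistent.
Reading off the reduced rows gives a = 2/3, b = 2/5, c = 3/2, d = 7/4, e = 5/3.

a = 2/3, b = 2/5, c = 3/2, d = 7/4, e = 5/3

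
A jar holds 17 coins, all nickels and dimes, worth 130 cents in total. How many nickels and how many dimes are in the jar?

nickels: 8, dimes: 9

Let n = nickels, d = dimes.
  n + d = 17
  5n + 10d = 130
From equation 1: n = 17 − d.
Substitute into equation 2 and solve: d = 9.
Then n = 8.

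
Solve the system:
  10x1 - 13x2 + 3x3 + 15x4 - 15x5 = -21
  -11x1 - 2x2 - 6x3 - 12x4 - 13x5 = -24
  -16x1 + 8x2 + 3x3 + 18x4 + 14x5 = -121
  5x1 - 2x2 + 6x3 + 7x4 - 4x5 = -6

Row-reduce:
R1 ← R1 / (10).
R2 ← R2 + 11·R1.
R3 ← R3 + 16·R1.
R4 ← R4 − 5·R1.
R2 ← R2 / (-163/10).
R1 ← R1 + 13/10·R2.
R3 ← R3 + 64/5·R2.
R4 ← R4 − 9/2·R2.
R3 ← R3 / (1617/163).
R1 ← R1 − 84/163·R3.
R2 ← R2 − 27/163·R3.
R4 ← R4 − 612/163·R3.
R4 ← R4 / (-677/49).
R1 ← R1 + 6/7·R4.
R2 ← R2 + 45/49·R4.
R3 ← R3 − 190/49·R4.
Rank is 4 with 5 unknowns, leaving x5 free.

infinitely many solutions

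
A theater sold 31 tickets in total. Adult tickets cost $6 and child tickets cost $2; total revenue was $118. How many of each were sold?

adult tickets: 14, child tickets: 17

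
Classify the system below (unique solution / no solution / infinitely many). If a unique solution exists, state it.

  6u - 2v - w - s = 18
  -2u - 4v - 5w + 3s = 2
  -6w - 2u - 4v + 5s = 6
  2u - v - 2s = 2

Row-reduce the augmented matrix:
R1 ← R1 / (6).
R2 ← R2 + 2·R1.
R3 ← R3 + 2·R1.
R4 ← R4 − 2·R1.
R2 ← R2 / (-14/3).
R1 ← R1 + 1/3·R2.
R3 ← R3 + 14/3·R2.
R4 ← R4 + 1/3·R2.
R3 ← R3 / (-1).
R1 ← R1 − 3/14·R3.
R2 ← R2 − 8/7·R3.
R4 ← R4 − 5/7·R3.
R4 ← R4 / (-3/7).
R1 ← R1 − 1/14·R4.
R2 ← R2 − 12/7·R4.
R3 ← R3 + 2·R4.
Reading off the reduced rows gives u = 3, v = -4, w = 4, s = 4.

u = 3, v = -4, w = 4, s = 4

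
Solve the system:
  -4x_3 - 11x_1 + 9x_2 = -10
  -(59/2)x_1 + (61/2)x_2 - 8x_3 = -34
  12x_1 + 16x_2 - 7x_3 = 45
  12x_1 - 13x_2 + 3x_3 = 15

Row-reduce:
R1 ← R1 / (-11).
R2 ← R2 + 59/2·R1.
R3 ← R3 − 12·R1.
R4 ← R4 − 12·R1.
R2 ← R2 / (70/11).
R1 ← R1 + 9/11·R2.
R3 ← R3 − 284/11·R2.
R4 ← R4 + 35/11·R2.
R3 ← R3 / (-157/7).
R1 ← R1 − 5/7·R3.
R2 ← R2 − 3/7·R3.
Row 4 reduces to 0 = 1/2, a contradiction. The system is inconsistent.

no solution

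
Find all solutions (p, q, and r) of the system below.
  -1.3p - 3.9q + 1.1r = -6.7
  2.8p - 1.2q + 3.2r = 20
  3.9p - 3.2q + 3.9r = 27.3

Row-reduce the augmented matrix:
R1 ← R1 / (-13/10).
R2 ← R2 − 14/5·R1.
R3 ← R3 − 39/10·R1.
R2 ← R2 / (-48/5).
R1 ← R1 − 3·R2.
R3 ← R3 + 149/10·R2.
R3 ← R3 / (-901/624).
R1 ← R1 − 93/104·R3.
R2 ← R2 + 181/312·R3.
Reading off the reduced rows gives p = 6, q = 0, r = 1.

p = 6, q = 0, r = 1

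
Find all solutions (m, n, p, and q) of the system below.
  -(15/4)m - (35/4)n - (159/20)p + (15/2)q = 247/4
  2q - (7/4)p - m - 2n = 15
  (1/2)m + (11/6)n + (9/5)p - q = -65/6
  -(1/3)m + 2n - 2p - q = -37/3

no solution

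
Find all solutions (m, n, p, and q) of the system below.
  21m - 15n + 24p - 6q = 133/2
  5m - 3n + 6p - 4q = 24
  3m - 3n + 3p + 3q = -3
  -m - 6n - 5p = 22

no solution

Row-reduce:
R1 ← R1 / (21).
R2 ← R2 − 5·R1.
R3 ← R3 − 3·R1.
R4 ← R4 + 1·R1.
R2 ← R2 / (4/7).
R1 ← R1 + 5/7·R2.
R3 ← R3 + 6/7·R2.
R4 ← R4 + 47/7·R2.
Swap R3 and R4.
R3 ← R3 / (-1/2).
R1 ← R1 − 3/2·R3.
R2 ← R2 − 1/2·R3.
Row 4 reduces to 0 = -1/4, a contradiction. The system is inconsistent.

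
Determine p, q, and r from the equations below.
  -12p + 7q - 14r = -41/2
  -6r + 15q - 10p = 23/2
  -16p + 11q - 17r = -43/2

Row-reduce the augmented matrix:
R1 ← R1 / (-12).
R2 ← R2 + 10·R1.
R3 ← R3 + 16·R1.
R2 ← R2 / (55/6).
R1 ← R1 + 7/12·R2.
R3 ← R3 − 5/3·R2.
R3 ← R3 / (7/11).
R1 ← R1 − 84/55·R3.
R2 ← R2 − 34/55·R3.
Reading off the reduced rows gives p = 2, q = 5/2, r = 1.

p = 2, q = 5/2, r = 1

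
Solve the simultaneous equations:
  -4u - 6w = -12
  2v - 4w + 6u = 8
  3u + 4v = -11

u = 3, v = -5, w = 0

Row-reduce the augmented matrix:
R1 ← R1 / (-4).
R2 ← R2 − 6·R1.
R3 ← R3 − 3·R1.
R2 ← R2 / (2).
R3 ← R3 − 4·R2.
R3 ← R3 / (43/2).
R1 ← R1 − 3/2·R3.
R2 ← R2 + 13/2·R3.
Reading off the reduced rows gives u = 3, v = -5, w = 0.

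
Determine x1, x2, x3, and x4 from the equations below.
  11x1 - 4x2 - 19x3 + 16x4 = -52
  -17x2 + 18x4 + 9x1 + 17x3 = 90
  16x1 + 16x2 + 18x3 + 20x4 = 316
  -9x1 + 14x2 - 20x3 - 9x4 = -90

x1 = 2, x2 = 6, x3 = 6, x4 = 4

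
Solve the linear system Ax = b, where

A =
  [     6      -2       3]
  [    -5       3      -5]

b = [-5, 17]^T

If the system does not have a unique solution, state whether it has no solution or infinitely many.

Row-reduce:
R1 ← R1 / (6).
R2 ← R2 + 5·R1.
R2 ← R2 / (4/3).
R1 ← R1 + 1/3·R2.
Rank is 2 with 3 unknowns, leaving x_3 free.

infinitely many solutions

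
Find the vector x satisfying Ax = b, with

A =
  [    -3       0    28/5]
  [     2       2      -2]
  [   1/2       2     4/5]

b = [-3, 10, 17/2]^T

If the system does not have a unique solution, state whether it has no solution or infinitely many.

infinitely many solutions

Row-reduce:
R1 ← R1 / (-3).
R2 ← R2 − 2·R1.
R3 ← R3 − 1/2·R1.
R2 ← R2 / (2).
R3 ← R3 − 2·R2.
Rank is 2 with 3 unknowns, leaving x_3 free.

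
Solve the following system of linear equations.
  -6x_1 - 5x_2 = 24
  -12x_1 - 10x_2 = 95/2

Row-reduce:
R1 ← R1 / (-6).
R2 ← R2 + 12·R1.
Row 2 reduces to 0 = -1/2, a contradiction. The system is inconsistent.

no solution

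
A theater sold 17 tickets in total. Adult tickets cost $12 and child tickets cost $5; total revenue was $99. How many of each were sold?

adult tickets: 2, child tickets: 15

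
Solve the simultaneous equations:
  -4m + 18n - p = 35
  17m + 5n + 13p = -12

Row-reduce:
R1 ← R1 / (-4).
R2 ← R2 − 17·R1.
R2 ← R2 / (163/2).
R1 ← R1 + 9/2·R2.
Rank is 2 with 3 unknowns, leaving p free.

infinitely many solutions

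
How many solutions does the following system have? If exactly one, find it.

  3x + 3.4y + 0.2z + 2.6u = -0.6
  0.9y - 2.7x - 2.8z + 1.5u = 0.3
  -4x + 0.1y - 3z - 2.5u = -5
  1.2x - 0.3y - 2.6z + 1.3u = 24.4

x = 5, y = -5, z = -6, u = 1

Row-reduce the augmented matrix:
R1 ← R1 / (3).
R2 ← R2 + 27/10·R1.
R3 ← R3 + 4·R1.
R4 ← R4 − 6/5·R1.
R2 ← R2 / (99/25).
R1 ← R1 − 17/15·R2.
R3 ← R3 − 139/30·R2.
R4 ← R4 + 83/50·R2.
R3 ← R3 / (1973/5940).
R1 ← R1 − 485/594·R3.
R2 ← R2 + 131/198·R3.
R4 ← R4 + 7481/1980·R3.
R4 ← R4 / (-75451/1973).
R1 ← R1 − 16644/1973·R4.
R2 ← R2 + 11945/1973·R4.
R3 ← R3 + 20946/1973·R4.
Reading off the reduced rows gives x = 5, y = -5, z = -6, u = 1.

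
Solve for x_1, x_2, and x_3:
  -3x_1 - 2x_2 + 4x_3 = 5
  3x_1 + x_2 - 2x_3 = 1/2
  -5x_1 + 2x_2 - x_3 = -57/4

Row-reduce the augmented matrix:
R1 ← R1 / (-3).
R2 ← R2 − 3·R1.
R3 ← R3 + 5·R1.
R2 ← R2 / (-1).
R1 ← R1 − 2/3·R2.
R3 ← R3 − 16/3·R2.
R3 ← R3 / (3).
R2 ← R2 + 2·R3.
Reading off the reduced rows gives x_1 = 2, x_2 = -1, x_3 = 9/4.

x_1 = 2, x_2 = -1, x_3 = 9/4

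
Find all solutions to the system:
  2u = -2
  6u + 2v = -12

Row-reduce the augmented matrix:
R1 ← R1 / (2).
R2 ← R2 − 6·R1.
R2 ← R2 / (2).
Reading off the reduced rows gives u = -1, v = -3.

u = -1, v = -3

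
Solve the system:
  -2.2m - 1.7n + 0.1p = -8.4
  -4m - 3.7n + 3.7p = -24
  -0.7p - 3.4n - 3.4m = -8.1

Row-reduce the augmented matrix:
R1 ← R1 / (-11/5).
R2 ← R2 + 4·R1.
R3 ← R3 + 17/5·R1.
R2 ← R2 / (-67/110).
R1 ← R1 − 17/22·R2.
R3 ← R3 + 17/22·R2.
R3 ← R3 / (-3563/670).
R1 ← R1 − 296/67·R3.
R2 ← R2 + 387/67·R3.
Reading off the reduced rows gives m = 6, n = -3, p = -3.

m = 6, n = -3, p = -3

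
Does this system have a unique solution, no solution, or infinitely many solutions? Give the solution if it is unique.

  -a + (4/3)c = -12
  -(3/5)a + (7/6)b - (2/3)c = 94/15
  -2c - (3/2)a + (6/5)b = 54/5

a = 4, b = 4, c = -6

Row-reduce the augmented matrix:
R1 ← R1 / (-1).
R2 ← R2 + 3/5·R1.
R3 ← R3 + 3/2·R1.
R2 ← R2 / (7/6).
R3 ← R3 − 6/5·R2.
R3 ← R3 / (-436/175).
R1 ← R1 + 4/3·R3.
R2 ← R2 + 44/35·R3.
Reading off the reduced rows gives a = 4, b = 4, c = -6.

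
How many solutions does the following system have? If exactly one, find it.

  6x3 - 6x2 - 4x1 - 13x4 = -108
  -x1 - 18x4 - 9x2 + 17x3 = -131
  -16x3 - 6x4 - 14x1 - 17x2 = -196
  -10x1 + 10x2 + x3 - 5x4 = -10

x1 = 5, x2 = 6, x3 = 0, x4 = 4

Row-reduce the augmented matrix:
R1 ← R1 / (-4).
R2 ← R2 + 1·R1.
R3 ← R3 + 14·R1.
R4 ← R4 + 10·R1.
R2 ← R2 / (-15/2).
R1 ← R1 − 3/2·R2.
R3 ← R3 − 4·R2.
R4 ← R4 − 25·R2.
R3 ← R3 / (-431/15).
R1 ← R1 − 8/5·R3.
R2 ← R2 + 31/15·R3.
R4 ← R4 − 113/3·R3.
R4 ← R4 / (17069/862).
R1 ← R1 − 1777/862·R4.
R2 ← R2 + 133/431·R4.
R3 ← R3 + 949/862·R4.
Reading off the reduced rows gives x1 = 5, x2 = 6, x3 = 0, x4 = 4.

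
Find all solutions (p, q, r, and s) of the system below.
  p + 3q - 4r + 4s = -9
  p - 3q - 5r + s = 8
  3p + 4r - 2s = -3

Row-reduce:
R2 ← R2 − 1·R1.
R3 ← R3 − 3·R1.
R2 ← R2 / (-6).
R1 ← R1 − 3·R2.
R3 ← R3 + 9·R2.
R3 ← R3 / (35/2).
R1 ← R1 + 9/2·R3.
R2 ← R2 − 1/6·R3.
Rank is 3 with 4 unknowns, leaving s free.

infinitely many solutions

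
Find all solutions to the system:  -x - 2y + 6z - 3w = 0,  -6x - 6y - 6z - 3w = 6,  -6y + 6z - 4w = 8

Row-reduce:
R1 ← R1 / (-1).
R2 ← R2 + 6·R1.
R2 ← R2 / (6).
R1 ← R1 − 2·R2.
R3 ← R3 + 6·R2.
R3 ← R3 / (-36).
R1 ← R1 − 8·R3.
R2 ← R2 + 7·R3.
Rank is 3 with 4 unknowns, leaving w free.

infinitely many solutions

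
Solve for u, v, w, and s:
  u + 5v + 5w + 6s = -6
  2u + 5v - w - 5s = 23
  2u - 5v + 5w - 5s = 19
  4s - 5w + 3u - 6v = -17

u = 2, v = 1, w = 1, s = -3

Row-reduce the augmented matrix:
R2 ← R2 − 2·R1.
R3 ← R3 − 2·R1.
R4 ← R4 − 3·R1.
R2 ← R2 / (-5).
R1 ← R1 − 5·R2.
R3 ← R3 + 15·R2.
R4 ← R4 + 21·R2.
R3 ← R3 / (28).
R1 ← R1 + 6·R3.
R2 ← R2 − 11/5·R3.
R4 ← R4 − 131/5·R3.
R4 ← R4 / (1791/70).
R1 ← R1 + 26/7·R4.
R2 ← R2 − 51/70·R4.
R3 ← R3 − 17/14·R4.
Reading off the reduced rows gives u = 2, v = 1, w = 1, s = -3.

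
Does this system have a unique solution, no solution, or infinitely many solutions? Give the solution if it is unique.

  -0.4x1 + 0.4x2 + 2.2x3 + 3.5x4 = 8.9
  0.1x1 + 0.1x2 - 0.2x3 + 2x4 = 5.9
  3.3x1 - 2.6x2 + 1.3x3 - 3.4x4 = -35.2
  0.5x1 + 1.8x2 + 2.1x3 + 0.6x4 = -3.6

x1 = -6, x2 = 1, x3 = -2, x4 = 3

Row-reduce the augmented matrix:
R1 ← R1 / (-2/5).
R2 ← R2 − 1/10·R1.
R3 ← R3 − 33/10·R1.
R4 ← R4 − 1/2·R1.
R2 ← R2 / (1/5).
R1 ← R1 + 1·R2.
R3 ← R3 − 7/10·R2.
R4 ← R4 − 23/10·R2.
R3 ← R3 / (729/40).
R1 ← R1 + 15/4·R3.
R2 ← R2 − 7/4·R3.
R4 ← R4 − 33/40·R3.
R4 ← R4 / (-3886/135).
R1 ← R1 − 475/54·R4.
R2 ← R2 − 2089/162·R4.
R3 ← R3 − 137/162·R4.
Reading off the reduced rows gives x1 = -6, x2 = 1, x3 = -2, x4 = 3.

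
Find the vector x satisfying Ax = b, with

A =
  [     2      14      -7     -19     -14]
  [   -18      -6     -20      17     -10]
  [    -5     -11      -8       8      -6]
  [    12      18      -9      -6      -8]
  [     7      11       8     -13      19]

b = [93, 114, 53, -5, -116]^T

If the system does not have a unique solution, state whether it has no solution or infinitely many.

Row-reduce the augmented matrix:
R1 ← R1 / (2).
R2 ← R2 + 18·R1.
R3 ← R3 + 5·R1.
R4 ← R4 − 12·R1.
R5 ← R5 − 7·R1.
R2 ← R2 / (120).
R1 ← R1 − 7·R2.
R3 ← R3 − 24·R2.
R4 ← R4 + 66·R2.
R5 ← R5 + 38·R2.
R3 ← R3 / (-89/10).
R1 ← R1 − 161/120·R3.
R2 ← R2 + 83/120·R3.
R4 ← R4 + 253/20·R3.
R5 ← R5 − 373/60·R3.
R4 ← R4 / (12697/356).
R1 ← R1 + 3905/2136·R4.
R2 ← R2 + 1297/2136·R4.
R3 ← R3 − 87/89·R4.
R5 ← R5 + 1435/1068·R4.
R5 ← R5 / (612433/38091).
R1 ← R1 + 3050/38091·R5.
R2 ← R2 − 11180/38091·R5.
R3 ← R3 − 12444/12697·R5.
R4 ← R4 − 7410/12697·R5.
Reading off the reduced rows gives x_1 = -4, x_2 = -1, x_3 = -1, x_4 = -2, x_5 = -5.

x_1 = -4, x_2 = -1, x_3 = -1, x_4 = -2, x_5 = -5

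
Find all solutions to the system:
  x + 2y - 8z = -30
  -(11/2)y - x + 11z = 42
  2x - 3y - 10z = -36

Row-reduce:
R2 ← R2 + 1·R1.
R3 ← R3 − 2·R1.
R2 ← R2 / (-7/2).
R1 ← R1 − 2·R2.
R3 ← R3 + 7·R2.
Rank is 2 with 3 unknowns, leaving z free.

infinitely many solutions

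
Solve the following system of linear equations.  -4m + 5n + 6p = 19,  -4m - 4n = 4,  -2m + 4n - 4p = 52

Row-reduce the augmented matrix:
R1 ← R1 / (-4).
R2 ← R2 + 4·R1.
R3 ← R3 + 2·R1.
R2 ← R2 / (-9).
R1 ← R1 + 5/4·R2.
R3 ← R3 − 3/2·R2.
R3 ← R3 / (-8).
R1 ← R1 + 2/3·R3.
R2 ← R2 − 2/3·R3.
Reading off the reduced rows gives m = -6, n = 5, p = -5.

m = -6, n = 5, p = -5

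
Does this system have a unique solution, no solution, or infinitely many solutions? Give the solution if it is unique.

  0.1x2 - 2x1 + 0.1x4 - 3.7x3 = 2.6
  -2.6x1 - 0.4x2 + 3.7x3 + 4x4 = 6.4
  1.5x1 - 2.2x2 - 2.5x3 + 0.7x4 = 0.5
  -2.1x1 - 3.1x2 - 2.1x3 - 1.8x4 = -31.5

x1 = 3, x2 = 6, x3 = -2, x4 = 6

Row-reduce the augmented matrix:
R1 ← R1 / (-2).
R2 ← R2 + 13/5·R1.
R3 ← R3 − 3/2·R1.
R4 ← R4 + 21/10·R1.
R2 ← R2 / (-53/100).
R1 ← R1 + 1/20·R2.
R3 ← R3 + 17/8·R2.
R4 ← R4 + 641/200·R2.
R3 ← R3 / (-41759/1060).
R1 ← R1 − 111/106·R3.
R2 ← R2 + 851/53·R3.
R4 ← R4 + 52657/1060·R3.
R4 ← R4 / (-1402871/208795).
R1 ← R1 + 33697/41759·R4.
R2 ← R2 + 54019/41759·R4.
R3 ← R3 − 15626/41759·R4.
Reading off the reduced rows gives x1 = 3, x2 = 6, x3 = -2, x4 = 6.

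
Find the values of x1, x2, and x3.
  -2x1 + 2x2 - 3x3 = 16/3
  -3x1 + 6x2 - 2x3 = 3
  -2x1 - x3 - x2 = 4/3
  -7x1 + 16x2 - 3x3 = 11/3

x1 = 1/3, x2 = 0, x3 = -2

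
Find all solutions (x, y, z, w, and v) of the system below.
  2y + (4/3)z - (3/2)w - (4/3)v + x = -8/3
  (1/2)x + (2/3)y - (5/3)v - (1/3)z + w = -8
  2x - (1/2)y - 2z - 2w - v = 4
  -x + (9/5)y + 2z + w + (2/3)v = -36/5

Row-reduce:
R2 ← R2 − 1/2·R1.
R3 ← R3 − 2·R1.
R4 ← R4 + 1·R1.
R2 ← R2 / (-1/3).
R1 ← R1 − 2·R2.
R3 ← R3 + 9/2·R2.
R4 ← R4 − 19/5·R2.
R3 ← R3 / (53/6).
R1 ← R1 + 14/3·R3.
R2 ← R2 − 3·R3.
R4 ← R4 + 121/15·R3.
R4 ← R4 / (-321/265).
R1 ← R1 + 313/106·R4.
R2 ← R2 − 129/53·R4.
R3 ← R3 + 543/212·R4.
Rank is 4 with 5 unknowns, leaving v free.

infinitely many solutions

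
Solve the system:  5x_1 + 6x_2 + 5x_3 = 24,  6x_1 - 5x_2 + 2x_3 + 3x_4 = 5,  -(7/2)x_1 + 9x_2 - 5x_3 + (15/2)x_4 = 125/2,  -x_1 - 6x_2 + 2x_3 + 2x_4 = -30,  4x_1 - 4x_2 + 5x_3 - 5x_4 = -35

no solution

Row-reduce:
R1 ← R1 / (5).
R2 ← R2 − 6·R1.
R3 ← R3 + 7/2·R1.
R4 ← R4 + 1·R1.
R5 ← R5 − 4·R1.
R2 ← R2 / (-61/5).
R1 ← R1 − 6/5·R2.
R3 ← R3 − 66/5·R2.
R4 ← R4 + 24/5·R2.
R5 ← R5 + 44/5·R2.
R3 ← R3 / (-711/122).
R1 ← R1 − 37/61·R3.
R2 ← R2 − 20/61·R3.
R4 ← R4 − 279/61·R3.
R5 ← R5 − 237/61·R3.
R4 ← R4 / (731/79).
R1 ← R1 − 335/237·R4.
R2 ← R2 − 85/237·R4.
R3 ← R3 + 437/237·R4.
Row 5 reduces to 0 = -4/3, a contradiction. The system is inconsistent.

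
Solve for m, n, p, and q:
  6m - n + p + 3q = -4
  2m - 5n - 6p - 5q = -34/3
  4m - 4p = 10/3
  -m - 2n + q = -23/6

m = -1/2, n = 8/3, p = -4/3, q = 1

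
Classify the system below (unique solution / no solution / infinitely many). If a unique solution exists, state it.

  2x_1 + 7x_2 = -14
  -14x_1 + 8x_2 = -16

x_1 = 0, x_2 = -2

Row-reduce the augmented matrix:
R1 ← R1 / (2).
R2 ← R2 + 14·R1.
R2 ← R2 / (57).
R1 ← R1 − 7/2·R2.
Reading off the reduced rows gives x_1 = 0, x_2 = -2.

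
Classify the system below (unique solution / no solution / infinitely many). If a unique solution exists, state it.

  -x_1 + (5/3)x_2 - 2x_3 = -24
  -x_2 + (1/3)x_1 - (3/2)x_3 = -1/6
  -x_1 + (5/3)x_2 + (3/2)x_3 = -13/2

x_1 = 4, x_2 = -6, x_3 = 5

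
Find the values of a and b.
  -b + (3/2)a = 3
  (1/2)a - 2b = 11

From equation 1: b = -3 + 3/2·a.
Substitute into equation 2 and solve: a = -2.
Then b = -6.

a = -2, b = -6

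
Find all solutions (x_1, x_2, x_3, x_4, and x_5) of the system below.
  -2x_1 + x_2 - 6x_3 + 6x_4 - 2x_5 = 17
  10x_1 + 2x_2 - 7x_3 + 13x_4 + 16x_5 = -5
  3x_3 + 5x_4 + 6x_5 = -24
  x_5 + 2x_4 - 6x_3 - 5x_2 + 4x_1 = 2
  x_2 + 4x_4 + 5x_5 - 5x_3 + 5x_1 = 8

no solution

Row-reduce:
R1 ← R1 / (-2).
R2 ← R2 − 10·R1.
R4 ← R4 − 4·R1.
R5 ← R5 − 5·R1.
R2 ← R2 / (7).
R1 ← R1 + 1/2·R2.
R4 ← R4 + 3·R2.
R5 ← R5 − 7/2·R2.
R3 ← R3 / (3).
R1 ← R1 − 5/14·R3.
R2 ← R2 + 37/7·R3.
R4 ← R4 + 237/7·R3.
R5 ← R5 + 3/2·R3.
R4 ← R4 / (622/7).
R1 ← R1 + 11/21·R4.
R2 ← R2 − 314/21·R4.
R3 ← R3 − 5/3·R4.
Row 5 reduces to 0 = -3/2, a contradiction. The system is inconsistent.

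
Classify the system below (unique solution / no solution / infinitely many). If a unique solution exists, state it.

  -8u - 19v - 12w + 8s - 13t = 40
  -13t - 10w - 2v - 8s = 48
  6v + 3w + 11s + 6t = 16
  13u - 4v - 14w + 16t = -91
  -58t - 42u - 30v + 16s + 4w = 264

no solution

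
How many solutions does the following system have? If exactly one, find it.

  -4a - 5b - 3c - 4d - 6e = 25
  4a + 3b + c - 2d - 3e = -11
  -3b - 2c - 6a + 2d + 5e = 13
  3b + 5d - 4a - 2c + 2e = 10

Row-reduce:
R1 ← R1 / (-4).
R2 ← R2 − 4·R1.
R3 ← R3 + 6·R1.
R4 ← R4 + 4·R1.
R2 ← R2 / (-2).
R1 ← R1 − 5/4·R2.
R3 ← R3 − 9/2·R2.
R4 ← R4 − 8·R2.
R3 ← R3 / (-2).
R1 ← R1 + 1/2·R3.
R2 ← R2 − 1·R3.
R4 ← R4 + 7·R3.
R4 ← R4 / (17/4).
R1 ← R1 + 11/8·R4.
R2 ← R2 − 1/4·R4.
R3 ← R3 − 11/4·R4.
Rank is 4 with 5 unknowns, leaving e free.

infinitely many solutions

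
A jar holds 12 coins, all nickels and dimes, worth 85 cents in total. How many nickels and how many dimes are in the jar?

nickels: 7, dimes: 5

Let n = nickels, d = dimes.
  n + d = 12
  10d + 5n = 85
Row-reduce the augmented matrix:
R2 ← R2 − 5·R1.
R2 ← R2 / (5).
R1 ← R1 − 1·R2.
Reading off the reduced rows gives n = 7, d = 5.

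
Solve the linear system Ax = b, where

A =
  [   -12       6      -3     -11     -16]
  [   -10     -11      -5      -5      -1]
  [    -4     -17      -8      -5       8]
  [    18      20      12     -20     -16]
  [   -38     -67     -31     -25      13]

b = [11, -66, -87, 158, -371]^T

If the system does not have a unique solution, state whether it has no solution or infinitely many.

no solution

Row-reduce:
R1 ← R1 / (-12).
R2 ← R2 + 10·R1.
R3 ← R3 + 4·R1.
R4 ← R4 − 18·R1.
R5 ← R5 + 38·R1.
R2 ← R2 / (-16).
R1 ← R1 + 1/2·R2.
R3 ← R3 + 19·R2.
R4 ← R4 − 29·R2.
R5 ← R5 + 86·R2.
R3 ← R3 / (-129/32).
R1 ← R1 − 21/64·R3.
R2 ← R2 − 5/32·R3.
R4 ← R4 − 95/32·R3.
R5 ← R5 + 129/16·R3.
R4 ← R4 / (-4331/129).
R1 ← R1 − 71/258·R4.
R2 ← R2 + 65/129·R4.
R3 ← R3 − 67/43·R4.
Row 5 reduces to 0 = 1, a contradiction. The system is inconsistent.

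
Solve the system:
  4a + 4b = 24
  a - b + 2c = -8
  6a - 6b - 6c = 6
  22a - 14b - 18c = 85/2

Row-reduce:
R1 ← R1 / (4).
R2 ← R2 − 1·R1.
R3 ← R3 − 6·R1.
R4 ← R4 − 22·R1.
R2 ← R2 / (-2).
R1 ← R1 − 1·R2.
R3 ← R3 + 12·R2.
R4 ← R4 + 36·R2.
R3 ← R3 / (-18).
R1 ← R1 − 1·R3.
R2 ← R2 + 1·R3.
R4 ← R4 + 54·R3.
Row 4 reduces to 0 = 1/2, a contradiction. The system is inconsistent.

no solution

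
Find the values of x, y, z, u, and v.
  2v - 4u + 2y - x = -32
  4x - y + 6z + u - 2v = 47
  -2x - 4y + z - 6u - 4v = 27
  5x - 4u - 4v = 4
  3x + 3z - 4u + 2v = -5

x = 0, y = -6, z = 5, u = 3, v = -4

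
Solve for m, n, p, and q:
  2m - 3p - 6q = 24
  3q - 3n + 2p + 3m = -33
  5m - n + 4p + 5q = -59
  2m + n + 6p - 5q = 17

Row-reduce the augmented matrix:
R1 ← R1 / (2).
R2 ← R2 − 3·R1.
R3 ← R3 − 5·R1.
R4 ← R4 − 2·R1.
R2 ← R2 / (-3).
R3 ← R3 + 1·R2.
R4 ← R4 − 1·R2.
R3 ← R3 / (28/3).
R1 ← R1 + 3/2·R3.
R2 ← R2 + 13/6·R3.
R4 ← R4 − 67/6·R3.
R4 ← R4 / (-99/7).
R1 ← R1 + 3/7·R4.
R2 ← R2 + 2/7·R4.
R3 ← R3 − 12/7·R4.
Reading off the reduced rows gives m = -6, n = -1, p = 0, q = -6.

m = -6, n = -1, p = 0, q = -6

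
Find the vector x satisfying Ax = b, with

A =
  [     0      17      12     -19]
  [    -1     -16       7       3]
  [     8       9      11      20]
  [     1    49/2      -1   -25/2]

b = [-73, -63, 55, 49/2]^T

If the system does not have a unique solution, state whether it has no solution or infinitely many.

Row-reduce:
Swap R1 and R2.
R1 ← R1 / (-1).
R3 ← R3 − 8·R1.
R4 ← R4 − 1·R1.
R2 ← R2 / (17).
R1 ← R1 − 16·R2.
R3 ← R3 + 119·R2.
R4 ← R4 − 17/2·R2.
R3 ← R3 / (151).
R1 ← R1 + 311/17·R3.
R2 ← R2 − 12/17·R3.
Row 4 reduces to 0 = -2, a contradiction. The system is inconsistent.

no solution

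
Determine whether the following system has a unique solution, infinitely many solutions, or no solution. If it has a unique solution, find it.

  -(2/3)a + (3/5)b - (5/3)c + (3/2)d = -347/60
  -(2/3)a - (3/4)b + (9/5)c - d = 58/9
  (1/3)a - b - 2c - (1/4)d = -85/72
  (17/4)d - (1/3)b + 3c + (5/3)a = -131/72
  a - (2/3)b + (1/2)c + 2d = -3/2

a = -2/3, b = -2, c = 5/3, d = -3/2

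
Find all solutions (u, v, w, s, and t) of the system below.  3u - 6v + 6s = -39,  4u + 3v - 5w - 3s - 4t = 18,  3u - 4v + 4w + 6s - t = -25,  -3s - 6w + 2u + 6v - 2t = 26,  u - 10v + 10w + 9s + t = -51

Row-reduce:
R1 ← R1 / (3).
R2 ← R2 − 4·R1.
R3 ← R3 − 3·R1.
R4 ← R4 − 2·R1.
R5 ← R5 − 1·R1.
R2 ← R2 / (11).
R1 ← R1 + 2·R2.
R3 ← R3 − 2·R2.
R4 ← R4 − 10·R2.
R5 ← R5 + 8·R2.
R3 ← R3 / (54/11).
R1 ← R1 + 10/11·R3.
R2 ← R2 + 5/11·R3.
R4 ← R4 + 16/11·R3.
R5 ← R5 − 70/11·R3.
R4 ← R4 / (97/27).
R1 ← R1 − 10/27·R4.
R2 ← R2 + 22/27·R4.
R3 ← R3 − 11/27·R4.
R5 ← R5 + 97/27·R4.
Rank is 4 with 5 unknowns, leaving t free.

infinitely many solutions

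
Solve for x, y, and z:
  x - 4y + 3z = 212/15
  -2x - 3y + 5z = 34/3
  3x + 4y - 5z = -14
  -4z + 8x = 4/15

x = 1/3, y = -3, z = 3/5

Row-reduce the augmented matrix:
R2 ← R2 + 2·R1.
R3 ← R3 − 3·R1.
R4 ← R4 − 8·R1.
R2 ← R2 / (-11).
R1 ← R1 + 4·R2.
R3 ← R3 − 16·R2.
R4 ← R4 − 32·R2.
R3 ← R3 / (2).
R1 ← R1 + 1·R3.
R2 ← R2 + 1·R3.
R4 ← R4 − 4·R3.
R4 reduces to 0 = 0, so the extra equation is consistent.
Reading off the reduced rows gives x = 1/3, y = -3, z = 3/5.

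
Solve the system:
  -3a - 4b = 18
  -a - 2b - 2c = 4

infinitely many solutions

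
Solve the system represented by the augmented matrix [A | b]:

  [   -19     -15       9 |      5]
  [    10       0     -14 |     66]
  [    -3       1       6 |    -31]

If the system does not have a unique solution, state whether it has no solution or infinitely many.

x_1 = 1, x_2 = -4, x_3 = -4

Row-reduce the augmented matrix:
R1 ← R1 / (-19).
R2 ← R2 − 10·R1.
R3 ← R3 + 3·R1.
R2 ← R2 / (-150/19).
R1 ← R1 − 15/19·R2.
R3 ← R3 − 64/19·R2.
R3 ← R3 / (47/75).
R1 ← R1 + 7/5·R3.
R2 ← R2 − 88/75·R3.
Reading off the reduced rows gives x_1 = 1, x_2 = -4, x_3 = -4.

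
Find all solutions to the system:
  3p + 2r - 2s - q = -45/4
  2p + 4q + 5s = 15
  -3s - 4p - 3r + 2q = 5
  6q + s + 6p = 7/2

p = -2, q = 9/4, r = 1/2, s = 2

Row-reduce the augmented matrix:
R1 ← R1 / (3).
R2 ← R2 − 2·R1.
R3 ← R3 + 4·R1.
R4 ← R4 − 6·R1.
R2 ← R2 / (14/3).
R1 ← R1 + 1/3·R2.
R3 ← R3 − 2/3·R2.
R4 ← R4 − 8·R2.
R3 ← R3 / (-1/7).
R1 ← R1 − 4/7·R3.
R2 ← R2 + 2/7·R3.
R4 ← R4 + 12/7·R3.
R4 ← R4 / (73).
R1 ← R1 + 53/2·R4.
R2 ← R2 − 29/2·R4.
R3 ← R3 − 46·R4.
Reading off the reduced rows gives p = -2, q = 9/4, r = 1/2, s = 2.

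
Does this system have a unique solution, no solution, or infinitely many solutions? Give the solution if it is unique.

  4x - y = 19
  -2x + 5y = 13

Row-reduce the augmented matrix:
R1 ← R1 / (4).
R2 ← R2 + 2·R1.
R2 ← R2 / (9/2).
R1 ← R1 + 1/4·R2.
Reading off the reduced rows gives x = 6, y = 5.

x = 6, y = 5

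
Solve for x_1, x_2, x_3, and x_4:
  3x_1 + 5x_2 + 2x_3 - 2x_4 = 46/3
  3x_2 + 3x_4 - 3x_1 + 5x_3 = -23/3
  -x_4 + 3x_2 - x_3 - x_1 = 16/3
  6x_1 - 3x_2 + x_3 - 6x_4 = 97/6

x_1 = 3/2, x_2 = 3/2, x_3 = -1/3, x_4 = -2

Row-reduce the augmented matrix:
R1 ← R1 / (3).
R2 ← R2 + 3·R1.
R3 ← R3 + 1·R1.
R4 ← R4 − 6·R1.
R2 ← R2 / (8).
R1 ← R1 − 5/3·R2.
R3 ← R3 − 14/3·R2.
R4 ← R4 + 13·R2.
R3 ← R3 / (-53/12).
R1 ← R1 + 19/24·R3.
R2 ← R2 − 7/8·R3.
R4 ← R4 − 67/8·R3.
R4 ← R4 / (-246/53).
R1 ← R1 + 25/53·R4.
R2 ← R2 + 17/53·R4.
R3 ← R3 − 27/53·R4.
Reading off the reduced rows gives x_1 = 3/2, x_2 = 3/2, x_3 = -1/3, x_4 = -2.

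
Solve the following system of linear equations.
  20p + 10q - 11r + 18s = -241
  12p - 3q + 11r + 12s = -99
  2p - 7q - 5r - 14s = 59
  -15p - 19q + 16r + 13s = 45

Row-reduce the augmented matrix:
R1 ← R1 / (20).
R2 ← R2 − 12·R1.
R3 ← R3 − 2·R1.
R4 ← R4 + 15·R1.
R2 ← R2 / (-9).
R1 ← R1 − 1/2·R2.
R3 ← R3 + 8·R2.
R4 ← R4 + 23/2·R2.
R3 ← R3 / (-1759/90).
R1 ← R1 − 77/180·R3.
R2 ← R2 + 88/45·R3.
R4 ← R4 + 2653/180·R3.
R4 ← R4 / (66290/1759).
R1 ← R1 − 1051/1759·R4.
R2 ← R2 − 2734/1759·R4.
R3 ← R3 − 1518/1759·R4.
Reading off the reduced rows gives p = -5, q = 0, r = 3, s = -6.

p = -5, q = 0, r = 3, s = -6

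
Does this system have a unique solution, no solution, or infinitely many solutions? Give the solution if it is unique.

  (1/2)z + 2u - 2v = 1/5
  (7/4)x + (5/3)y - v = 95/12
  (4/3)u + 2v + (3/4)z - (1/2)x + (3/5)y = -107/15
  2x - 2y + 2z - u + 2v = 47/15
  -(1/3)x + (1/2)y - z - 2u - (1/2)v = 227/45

x = 5/3, y = 3/2, z = 12/5, u = -3, v = -5/2

Row-reduce the augmented matrix:
Swap R1 and R2.
R1 ← R1 / (7/4).
R3 ← R3 + 1/2·R1.
R4 ← R4 − 2·R1.
R5 ← R5 + 1/3·R1.
Swap R2 and R3.
R2 ← R2 / (113/105).
R1 ← R1 − 20/21·R2.
R4 ← R4 + 82/21·R2.
R5 ← R5 − 103/126·R2.
R3 ← R3 / (1/2).
R1 ← R1 + 75/113·R3.
R2 ← R2 − 315/452·R3.
R4 ← R4 − 1067/226·R3.
R5 ← R5 + 1419/904·R3.
R4 ← R4 / (-5101/339).
R1 ← R1 − 500/339·R4.
R2 ← R2 + 175/113·R4.
R3 ← R3 − 4·R4.
R5 ← R5 − 6643/2034·R4.
R5 ← R5 / (-32752/15303).
R1 ← R1 + 10072/5101·R5.
R2 ← R2 − 7515/5101·R5.
R3 ← R3 − 17900/5101·R5.
R4 ← R4 + 9576/5101·R5.
Reading off the reduced rows gives x = 5/3, y = 3/2, z = 12/5, u = -3, v = -5/2.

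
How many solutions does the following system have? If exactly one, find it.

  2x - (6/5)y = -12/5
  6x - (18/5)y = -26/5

no solution

Row-reduce:
R1 ← R1 / (2).
R2 ← R2 − 6·R1.
Row 2 reduces to 0 = 2, a contradiction. The system is inconsistent.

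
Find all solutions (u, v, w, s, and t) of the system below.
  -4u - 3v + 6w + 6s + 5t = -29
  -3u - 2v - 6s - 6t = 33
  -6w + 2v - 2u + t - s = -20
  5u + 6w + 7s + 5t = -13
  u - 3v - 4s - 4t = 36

Row-reduce:
R1 ← R1 / (-4).
R2 ← R2 + 3·R1.
R3 ← R3 + 2·R1.
R4 ← R4 − 5·R1.
R5 ← R5 − 1·R1.
R2 ← R2 / (1/4).
R1 ← R1 − 3/4·R2.
R3 ← R3 − 7/2·R2.
R4 ← R4 + 15/4·R2.
R5 ← R5 + 15/4·R2.
R3 ← R3 / (54).
R1 ← R1 − 12·R3.
R2 ← R2 + 18·R3.
R4 ← R4 + 54·R3.
R5 ← R5 + 66·R3.
Swap R4 and R5.
R4 ← R4 / (133/9).
R1 ← R1 + 16/9·R4.
R2 ← R2 − 17/3·R4.
R3 ← R3 − 143/54·R4.
Rank is 4 with 5 unknowns, leaving t free.

infinitely many solutions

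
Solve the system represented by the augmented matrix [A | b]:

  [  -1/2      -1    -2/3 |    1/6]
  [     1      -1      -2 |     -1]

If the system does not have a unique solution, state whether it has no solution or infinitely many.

infinitely many solutions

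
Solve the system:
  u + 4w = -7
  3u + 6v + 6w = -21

Row-reduce:
R2 ← R2 − 3·R1.
R2 ← R2 / (6).
Rank is 2 with 3 unknowns, leaving w free.

infinitely many solutions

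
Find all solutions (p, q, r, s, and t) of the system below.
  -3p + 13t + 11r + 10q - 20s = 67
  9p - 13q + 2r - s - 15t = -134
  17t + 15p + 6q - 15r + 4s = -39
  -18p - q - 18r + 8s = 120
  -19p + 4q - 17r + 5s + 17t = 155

p = -6, q = 6, r = -1, s = 0, t = 0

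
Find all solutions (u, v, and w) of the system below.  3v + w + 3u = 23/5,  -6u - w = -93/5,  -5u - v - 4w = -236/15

u = 3, v = -5/3, w = 3/5

Row-reduce the augmented matrix:
R1 ← R1 / (3).
R2 ← R2 + 6·R1.
R3 ← R3 + 5·R1.
R2 ← R2 / (6).
R1 ← R1 − 1·R2.
R3 ← R3 − 4·R2.
R3 ← R3 / (-3).
R1 ← R1 − 1/6·R3.
R2 ← R2 − 1/6·R3.
Reading off the reduced rows gives u = 3, v = -5/3, w = 3/5.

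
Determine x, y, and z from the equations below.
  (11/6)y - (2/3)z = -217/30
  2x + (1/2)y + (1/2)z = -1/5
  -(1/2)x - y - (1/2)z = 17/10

x = 0, y = -3, z = 13/5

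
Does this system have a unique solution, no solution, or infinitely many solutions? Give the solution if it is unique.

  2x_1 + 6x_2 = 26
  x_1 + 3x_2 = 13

infinitely many solutions

Row-reduce:
R1 ← R1 / (2).
R2 ← R2 − 1·R1.
Rank is 1 with 2 unknowns, leaving x_2 free.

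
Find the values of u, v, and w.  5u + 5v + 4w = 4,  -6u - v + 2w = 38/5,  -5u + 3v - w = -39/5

Row-reduce the augmented matrix:
R1 ← R1 / (5).
R2 ← R2 + 6·R1.
R3 ← R3 + 5·R1.
R2 ← R2 / (5).
R1 ← R1 − 1·R2.
R3 ← R3 − 8·R2.
R3 ← R3 / (-197/25).
R1 ← R1 + 14/25·R3.
R2 ← R2 − 34/25·R3.
Reading off the reduced rows gives u = 0, v = -8/5, w = 3.

u = 0, v = -8/5, w = 3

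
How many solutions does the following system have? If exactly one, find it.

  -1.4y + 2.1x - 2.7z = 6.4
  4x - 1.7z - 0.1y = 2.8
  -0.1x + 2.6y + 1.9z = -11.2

x = 1, y = -5, z = 1

Row-reduce the augmented matrix:
R1 ← R1 / (21/10).
R2 ← R2 − 4·R1.
R3 ← R3 + 1/10·R1.
R2 ← R2 / (77/30).
R1 ← R1 + 2/3·R2.
R3 ← R3 − 38/15·R2.
R3 ← R3 / (-4384/2695).
R1 ← R1 + 211/539·R3.
R2 ← R2 − 723/539·R3.
Reading off the reduced rows gives x = 1, y = -5, z = 1.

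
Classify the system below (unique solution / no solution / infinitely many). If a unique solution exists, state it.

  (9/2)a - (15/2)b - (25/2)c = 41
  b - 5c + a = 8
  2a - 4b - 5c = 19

no solution

Row-reduce:
R1 ← R1 / (9/2).
R2 ← R2 − 1·R1.
R3 ← R3 − 2·R1.
R2 ← R2 / (8/3).
R1 ← R1 + 5/3·R2.
R3 ← R3 + 2/3·R2.
Row 3 reduces to 0 = 1/2, a contradiction. The system is inconsistent.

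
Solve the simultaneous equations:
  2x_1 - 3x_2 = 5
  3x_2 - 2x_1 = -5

infinitely many solutions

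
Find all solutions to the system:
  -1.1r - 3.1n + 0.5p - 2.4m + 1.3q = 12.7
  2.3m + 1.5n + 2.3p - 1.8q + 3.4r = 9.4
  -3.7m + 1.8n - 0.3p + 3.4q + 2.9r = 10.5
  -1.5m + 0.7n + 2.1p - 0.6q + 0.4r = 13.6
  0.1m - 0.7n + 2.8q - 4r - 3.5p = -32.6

m = -5, n = -3, p = 2, q = -4, r = 4

Row-reduce the augmented matrix:
R1 ← R1 / (-12/5).
R2 ← R2 − 23/10·R1.
R3 ← R3 + 37/10·R1.
R4 ← R4 + 3/2·R1.
R5 ← R5 − 1/10·R1.
R2 ← R2 / (-353/240).
R1 ← R1 − 31/24·R2.
R3 ← R3 − 1579/240·R2.
R4 ← R4 − 211/80·R2.
R5 ← R5 + 199/240·R2.
R3 ← R3 / (40103/3530).
R1 ← R1 − 788/353·R3.
R2 ← R2 + 667/353·R3.
R4 ← R4 − 11951/1765·R3.
R5 ← R5 + 8906/1765·R3.
R4 ← R4 / (-20768/11795).
R1 ← R1 + 32705/40103·R4.
R2 ← R2 − 7886/40103·R4.
R3 ← R3 + 3823/40103·R4.
R5 ← R5 − 538493/200515·R4.
R5 ← R5 / (-8057/1870).
R1 ← R1 − 27955/22066·R5.
R2 ← R2 − 5534/11033·R5.
R3 ← R3 − 33727/22066·R5.
R4 ← R4 − 2727/1298·R5.
Reading off the reduced rows gives m = -5, n = -3, p = 2, q = -4, r = 4.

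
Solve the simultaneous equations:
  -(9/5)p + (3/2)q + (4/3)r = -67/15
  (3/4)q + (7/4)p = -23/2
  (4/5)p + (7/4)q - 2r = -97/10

p = -4, q = -6, r = -2

Row-reduce the augmented matrix:
R1 ← R1 / (-9/5).
R2 ← R2 − 7/4·R1.
R3 ← R3 − 4/5·R1.
R2 ← R2 / (53/24).
R1 ← R1 + 5/6·R2.
R3 ← R3 − 29/12·R2.
R3 ← R3 / (-1348/477).
R1 ← R1 + 40/159·R3.
R2 ← R2 − 280/477·R3.
Reading off the reduced rows gives p = -4, q = -6, r = -2.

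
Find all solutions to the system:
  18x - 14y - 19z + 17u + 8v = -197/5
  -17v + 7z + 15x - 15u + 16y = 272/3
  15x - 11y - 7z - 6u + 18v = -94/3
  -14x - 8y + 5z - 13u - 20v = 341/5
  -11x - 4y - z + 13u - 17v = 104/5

x = 6/5, y = -1/3, z = 1, u = -4/3, v = -3

Row-reduce the augmented matrix:
R1 ← R1 / (18).
R2 ← R2 − 15·R1.
R3 ← R3 − 15·R1.
R4 ← R4 + 14·R1.
R5 ← R5 + 11·R1.
R2 ← R2 / (83/3).
R1 ← R1 + 7/9·R2.
R3 ← R3 − 2/3·R2.
R4 ← R4 + 170/9·R2.
R5 ← R5 + 113/9·R2.
R3 ← R3 / (1375/166).
R1 ← R1 + 103/249·R3.
R2 ← R2 − 137/166·R3.
R4 ← R4 − 1447/249·R3.
R5 ← R5 + 560/249·R3.
R4 ← R4 / (-24896/4125).
R1 ← R1 + 3496/4125·R4.
R2 ← R2 − 1217/1375·R4.
R3 ← R3 + 3231/1375·R4.
R5 ← R5 − 4016/825·R4.
R5 ← R5 / (-101/2).
R1 ← R1 − 23/4·R5.
R2 ← R2 + 245/32·R5.
R3 ← R3 − 523/32·R5.
R4 ← R4 − 203/32·R5.
Reading off the reduced rows gives x = 6/5, y = -1/3, z = 1, u = -4/3, v = -3.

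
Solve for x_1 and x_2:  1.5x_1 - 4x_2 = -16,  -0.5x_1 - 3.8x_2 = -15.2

x_1 = 0, x_2 = 4

Row-reduce the augmented matrix:
R1 ← R1 / (3/2).
R2 ← R2 + 1/2·R1.
R2 ← R2 / (-77/15).
R1 ← R1 + 8/3·R2.
Reading off the reduced rows gives x_1 = 0, x_2 = 4.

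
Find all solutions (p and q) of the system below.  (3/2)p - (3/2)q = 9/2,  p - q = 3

Row-reduce:
R1 ← R1 / (3/2).
R2 ← R2 − 1·R1.
Rank is 1 with 2 unknowns, leaving q free.

infinitely many solutions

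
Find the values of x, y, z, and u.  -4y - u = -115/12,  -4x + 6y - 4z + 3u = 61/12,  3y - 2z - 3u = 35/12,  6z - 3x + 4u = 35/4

x = 3/4, y = 7/3, z = 5/3, u = 1/4

Row-reduce the augmented matrix:
Swap R1 and R2.
R1 ← R1 / (-4).
R4 ← R4 + 3·R1.
R2 ← R2 / (-4).
R1 ← R1 + 3/2·R2.
R3 ← R3 − 3·R2.
R4 ← R4 + 9/2·R2.
R3 ← R3 / (-2).
R1 ← R1 − 1·R3.
R4 ← R4 − 9·R3.
R4 ← R4 / (-14).
R1 ← R1 + 9/4·R4.
R2 ← R2 − 1/4·R4.
R3 ← R3 − 15/8·R4.
Reading off the reduced rows gives x = 3/4, y = 7/3, z = 5/3, u = 1/4.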